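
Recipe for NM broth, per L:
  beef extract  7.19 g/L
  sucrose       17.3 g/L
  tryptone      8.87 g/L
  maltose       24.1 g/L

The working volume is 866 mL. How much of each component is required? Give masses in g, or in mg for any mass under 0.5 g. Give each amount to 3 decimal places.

Working volume: 866 mL = 0.866 L.
beef extract: 7.19 g/L × 0.866 L = 6.227 g
sucrose: 17.3 g/L × 0.866 L = 14.982 g
tryptone: 8.87 g/L × 0.866 L = 7.681 g
maltose: 24.1 g/L × 0.866 L = 20.871 g

beef extract 6.227 g; sucrose 14.982 g; tryptone 7.681 g; maltose 20.871 g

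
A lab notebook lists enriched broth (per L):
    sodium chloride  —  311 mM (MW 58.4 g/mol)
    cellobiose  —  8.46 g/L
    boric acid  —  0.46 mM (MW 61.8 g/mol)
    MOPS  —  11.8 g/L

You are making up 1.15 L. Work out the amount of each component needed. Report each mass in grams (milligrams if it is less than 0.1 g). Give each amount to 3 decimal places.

Scale factor relative to 1 L: 1.15.
sodium chloride: 311 mmol/L × 58.4 g/mol × 1.15 L ÷ 1000 = 20.887 g
cellobiose: 8.46 g/L × 1.15 L = 9.729 g
boric acid: 0.46 mmol/L × 61.8 mg/mmol × 1.15 L = 32.692 mg
MOPS: 11.8 g/L × 1.15 L = 13.570 g

sodium chloride 20.887 g; cellobiose 9.729 g; boric acid 32.692 mg; MOPS 13.570 g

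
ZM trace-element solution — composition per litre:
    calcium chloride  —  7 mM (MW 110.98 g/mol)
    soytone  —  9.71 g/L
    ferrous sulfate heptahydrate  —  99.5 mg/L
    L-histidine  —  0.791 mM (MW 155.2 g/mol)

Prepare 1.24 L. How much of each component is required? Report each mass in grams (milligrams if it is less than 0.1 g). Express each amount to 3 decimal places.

calcium chloride 0.963 g; soytone 12.040 g; ferrous sulfate heptahydrate 0.123 g; L-histidine 0.152 g

Scale factor relative to 1 L: 1.24.
calcium chloride: 7 mmol/L × 110.98 g/mol × 1.24 L ÷ 1000 = 0.963 g
soytone: 9.71 g/L × 1.24 L = 12.040 g
ferrous sulfate heptahydrate: 99.5 mg/L × 1.24 L = 123.38 mg = 0.123 g
L-histidine: 0.791 mmol/L × 155.2 g/mol × 1.24 L ÷ 1000 = 0.152 g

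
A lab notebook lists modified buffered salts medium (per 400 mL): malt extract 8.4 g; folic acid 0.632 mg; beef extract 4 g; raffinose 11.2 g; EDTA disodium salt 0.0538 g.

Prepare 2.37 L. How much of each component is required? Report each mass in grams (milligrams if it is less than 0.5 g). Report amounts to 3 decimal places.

malt extract 49.770 g; folic acid 3.745 mg; beef extract 23.700 g; raffinose 66.360 g; EDTA disodium salt 318.765 mg

Scale factor = 2370 mL / 400 mL = 5.925.
malt extract: 8.4 g × (2370 mL / 400 mL) = 49.770 g
folic acid: 0.632 mg × (2370 mL / 400 mL) = 3.745 mg
beef extract: 4 g × (2370 mL / 400 mL) = 23.700 g
raffinose: 11.2 g × (2370 mL / 400 mL) = 66.360 g
EDTA disodium salt: 0.0538 g × (2370 mL / 400 mL) = 0.318765 g = 318.765 mg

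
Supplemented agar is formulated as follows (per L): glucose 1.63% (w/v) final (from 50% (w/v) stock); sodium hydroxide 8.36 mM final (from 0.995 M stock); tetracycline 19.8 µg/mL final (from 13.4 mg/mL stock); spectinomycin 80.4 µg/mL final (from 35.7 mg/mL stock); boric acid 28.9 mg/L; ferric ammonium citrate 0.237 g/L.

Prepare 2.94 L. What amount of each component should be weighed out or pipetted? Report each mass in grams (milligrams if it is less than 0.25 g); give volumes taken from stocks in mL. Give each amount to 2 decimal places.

Working volume: 2.94 L.
glucose: dilute stock: 1.63% ÷ 50% × 2940 mL = 95.84 mL
sodium hydroxide: dilute stock: 8.36 mM × 2940 mL ÷ 995 mM = 24.70 mL
tetracycline: C1V1 = C2V2 → 19.8 µg/mL × 2940 mL ÷ 13400 µg/mL = 4.34 mL
spectinomycin: V = C2·V2/C1 = 80.4 µg/mL × 2940 mL ÷ 35700 µg/mL = 6.62 mL
boric acid: 28.9 mg/L × 2.94 L = 84.97 mg
ferric ammonium citrate: 0.237 g/L × 2.94 L = 0.70 g

glucose 95.84 mL; sodium hydroxide 24.70 mL; tetracycline 4.34 mL; spectinomycin 6.62 mL; boric acid 84.97 mg; ferric ammonium citrate 0.70 g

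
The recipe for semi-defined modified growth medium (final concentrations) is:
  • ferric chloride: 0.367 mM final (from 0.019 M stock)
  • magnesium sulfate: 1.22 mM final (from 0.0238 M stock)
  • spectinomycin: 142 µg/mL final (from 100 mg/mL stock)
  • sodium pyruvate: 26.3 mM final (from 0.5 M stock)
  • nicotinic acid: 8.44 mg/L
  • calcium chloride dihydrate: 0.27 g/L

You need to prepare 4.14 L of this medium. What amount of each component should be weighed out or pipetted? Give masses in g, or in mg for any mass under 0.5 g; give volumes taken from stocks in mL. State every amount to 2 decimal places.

Scale factor relative to 1 L: 4.14.
ferric chloride: V = C2·V2/C1 = 0.367 mM × 4140 mL ÷ 19 mM = 79.97 mL
magnesium sulfate: C1V1 = C2V2 → 1.22 mM × 4140 mL ÷ 23.8 mM = 212.22 mL
spectinomycin: dilute stock: 142 µg/mL × 4140 mL ÷ 100000 µg/mL = 5.88 mL
sodium pyruvate: C1V1 = C2V2 → 26.3 mM × 4140 mL ÷ 500 mM = 217.76 mL
nicotinic acid: 8.44 mg/L × 4.14 L = 34.94 mg
calcium chloride dihydrate: 0.27 g/L × 4.14 L = 1.12 g

ferric chloride 79.97 mL; magnesium sulfate 212.22 mL; spectinomycin 5.88 mL; sodium pyruvate 217.76 mL; nicotinic acid 34.94 mg; calcium chloride dihydrate 1.12 g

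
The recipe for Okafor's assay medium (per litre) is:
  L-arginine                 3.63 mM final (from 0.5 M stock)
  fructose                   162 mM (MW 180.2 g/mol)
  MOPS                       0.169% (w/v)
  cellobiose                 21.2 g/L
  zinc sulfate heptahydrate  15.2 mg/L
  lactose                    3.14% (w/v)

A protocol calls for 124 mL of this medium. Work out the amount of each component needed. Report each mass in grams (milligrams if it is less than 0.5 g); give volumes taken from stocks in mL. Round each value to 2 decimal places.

L-arginine 0.90 mL; fructose 3.62 g; MOPS 209.56 mg; cellobiose 2.63 g; zinc sulfate heptahydrate 1.88 mg; lactose 3.89 g

Working volume: 124 mL = 0.124 L.
L-arginine: C1V1 = C2V2 → 3.63 mM × 124 mL ÷ 500 mM = 0.90 mL
fructose: 162 mmol/L × 180.2 g/mol × 0.124 L ÷ 1000 = 3.62 g
MOPS: 0.169% w/v = 1.69 g/L → 1.69 × 0.124 L = 0.20956 g = 209.56 mg
cellobiose: 21.2 g/L × 0.124 L = 2.63 g
zinc sulfate heptahydrate: 15.2 mg/L × 0.124 L = 1.88 mg
lactose: 3.14 g per 100 mL × 124 mL ÷ 100 = 3.89 g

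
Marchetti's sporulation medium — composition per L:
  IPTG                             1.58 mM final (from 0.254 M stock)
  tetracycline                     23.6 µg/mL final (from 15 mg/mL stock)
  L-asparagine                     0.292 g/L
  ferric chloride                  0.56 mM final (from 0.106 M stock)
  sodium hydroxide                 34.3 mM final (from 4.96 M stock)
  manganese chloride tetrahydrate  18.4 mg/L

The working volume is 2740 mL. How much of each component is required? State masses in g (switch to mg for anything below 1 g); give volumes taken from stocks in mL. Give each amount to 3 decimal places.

Working volume: 2740 mL = 2.74 L.
IPTG: C1V1 = C2V2 → 1.58 mM × 2740 mL ÷ 254 mM = 17.044 mL
tetracycline: C1V1 = C2V2 → 23.6 µg/mL × 2740 mL ÷ 15000 µg/mL = 4.311 mL
L-asparagine: 0.292 g/L × 2.74 L = 0.80008 g = 800.080 mg
ferric chloride: dilute stock: 0.56 mM × 2740 mL ÷ 106 mM = 14.475 mL
sodium hydroxide: dilute stock: 34.3 mM × 2740 mL ÷ 4960 mM = 18.948 mL
manganese chloride tetrahydrate: 18.4 mg/L × 2.74 L = 50.416 mg

IPTG 17.044 mL; tetracycline 4.311 mL; L-asparagine 800.080 mg; ferric chloride 14.475 mL; sodium hydroxide 18.948 mL; manganese chloride tetrahydrate 50.416 mg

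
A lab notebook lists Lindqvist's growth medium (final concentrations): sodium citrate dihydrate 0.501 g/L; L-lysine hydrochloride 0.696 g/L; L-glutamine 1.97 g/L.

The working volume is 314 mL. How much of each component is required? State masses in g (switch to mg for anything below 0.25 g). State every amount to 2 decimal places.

Scale factor relative to 1 L: 0.314.
sodium citrate dihydrate: 0.501 g/L × 0.314 L = 0.157314 g = 157.31 mg
L-lysine hydrochloride: 0.696 g/L × 0.314 L = 0.218544 g = 218.54 mg
L-glutamine: 1.97 g/L × 0.314 L = 0.62 g

sodium citrate dihydrate 157.31 mg; L-lysine hydrochloride 218.54 mg; L-glutamine 0.62 g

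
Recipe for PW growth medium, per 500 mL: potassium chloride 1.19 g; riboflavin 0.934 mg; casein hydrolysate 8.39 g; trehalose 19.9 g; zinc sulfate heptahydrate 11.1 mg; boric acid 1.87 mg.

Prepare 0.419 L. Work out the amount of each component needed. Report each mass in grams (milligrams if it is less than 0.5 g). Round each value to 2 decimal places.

potassium chloride 1.00 g; riboflavin 0.78 mg; casein hydrolysate 7.03 g; trehalose 16.68 g; zinc sulfate heptahydrate 9.30 mg; boric acid 1.57 mg

Scale factor = 419 mL / 500 mL = 0.838.
potassium chloride: 1.19 g × (419 mL / 500 mL) = 1.00 g
riboflavin: 0.934 mg × (419 mL / 500 mL) = 0.78 mg
casein hydrolysate: 8.39 g × (419 mL / 500 mL) = 7.03 g
trehalose: 19.9 g × (419 mL / 500 mL) = 16.68 g
zinc sulfate heptahydrate: 11.1 mg × (419 mL / 500 mL) = 9.30 mg
boric acid: 1.87 mg × (419 mL / 500 mL) = 1.57 mg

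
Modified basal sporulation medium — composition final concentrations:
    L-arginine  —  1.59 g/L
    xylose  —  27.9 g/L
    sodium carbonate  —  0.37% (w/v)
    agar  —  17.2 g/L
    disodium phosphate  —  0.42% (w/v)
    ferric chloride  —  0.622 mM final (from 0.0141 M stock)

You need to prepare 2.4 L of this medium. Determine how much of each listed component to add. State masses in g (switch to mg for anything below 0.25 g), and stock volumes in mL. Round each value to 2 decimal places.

Working volume: 2.4 L.
L-arginine: 1.59 g/L × 2.4 L = 3.82 g
xylose: 27.9 g/L × 2.4 L = 66.96 g
sodium carbonate: 0.37 g per 100 mL × 2400 mL ÷ 100 = 8.88 g
agar: 17.2 g/L × 2.4 L = 41.28 g
disodium phosphate: 0.42 g per 100 mL × 2400 mL ÷ 100 = 10.08 g
ferric chloride: V = C2·V2/C1 = 0.622 mM × 2400 mL ÷ 14.1 mM = 105.87 mL

L-arginine 3.82 g; xylose 66.96 g; sodium carbonate 8.88 g; agar 41.28 g; disodium phosphate 10.08 g; ferric chloride 105.87 mL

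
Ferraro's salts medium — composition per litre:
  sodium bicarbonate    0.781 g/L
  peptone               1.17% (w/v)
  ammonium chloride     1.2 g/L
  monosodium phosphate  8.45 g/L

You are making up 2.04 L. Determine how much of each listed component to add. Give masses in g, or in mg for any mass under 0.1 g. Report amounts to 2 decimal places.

Working volume: 2.04 L.
sodium bicarbonate: 0.781 g/L × 2.04 L = 1.59 g
peptone: 1.17 g per 100 mL × 2040 mL ÷ 100 = 23.87 g
ammonium chloride: 1.2 g/L × 2.04 L = 2.45 g
monosodium phosphate: 8.45 g/L × 2.04 L = 17.24 g

sodium bicarbonate 1.59 g; peptone 23.87 g; ammonium chloride 2.45 g; monosodium phosphate 17.24 g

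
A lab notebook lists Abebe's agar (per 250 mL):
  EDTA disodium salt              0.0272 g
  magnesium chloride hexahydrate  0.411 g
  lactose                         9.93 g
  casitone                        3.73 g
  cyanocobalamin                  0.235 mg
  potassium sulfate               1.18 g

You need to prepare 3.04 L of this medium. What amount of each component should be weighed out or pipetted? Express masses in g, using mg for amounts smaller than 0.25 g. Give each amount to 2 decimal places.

EDTA disodium salt 0.33 g; magnesium chloride hexahydrate 5.00 g; lactose 120.75 g; casitone 45.36 g; cyanocobalamin 2.86 mg; potassium sulfate 14.35 g

Ratio of target to recipe volume: 3040 / 250 = 12.16.
EDTA disodium salt: 0.0272 g × (3040 mL / 250 mL) = 0.33 g
magnesium chloride hexahydrate: 0.411 g × (3040 mL / 250 mL) = 5.00 g
lactose: 9.93 g × (3040 mL / 250 mL) = 120.75 g
casitone: 3.73 g × (3040 mL / 250 mL) = 45.36 g
cyanocobalamin: 0.235 mg × (3040 mL / 250 mL) = 2.86 mg
potassium sulfate: 1.18 g × (3040 mL / 250 mL) = 14.35 g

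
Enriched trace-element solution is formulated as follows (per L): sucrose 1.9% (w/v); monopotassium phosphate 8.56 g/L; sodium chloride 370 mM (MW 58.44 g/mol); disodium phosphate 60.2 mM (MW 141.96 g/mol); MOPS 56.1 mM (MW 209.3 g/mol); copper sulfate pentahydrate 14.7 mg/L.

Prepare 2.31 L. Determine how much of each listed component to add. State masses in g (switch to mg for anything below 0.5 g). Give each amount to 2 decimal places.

sucrose 43.89 g; monopotassium phosphate 19.77 g; sodium chloride 49.95 g; disodium phosphate 19.74 g; MOPS 27.12 g; copper sulfate pentahydrate 33.96 mg

Working volume: 2.31 L.
sucrose: 1.9 g per 100 mL × 2310 mL ÷ 100 = 43.89 g
monopotassium phosphate: 8.56 g/L × 2.31 L = 19.77 g
sodium chloride: 370 mmol/L × 58.44 g/mol × 2.31 L ÷ 1000 = 49.95 g
disodium phosphate: 60.2 mmol/L × 141.96 g/mol × 2.31 L ÷ 1000 = 19.74 g
MOPS: 56.1 mmol/L × 209.3 g/mol × 2.31 L ÷ 1000 = 27.12 g
copper sulfate pentahydrate: 14.7 mg/L × 2.31 L = 33.96 mg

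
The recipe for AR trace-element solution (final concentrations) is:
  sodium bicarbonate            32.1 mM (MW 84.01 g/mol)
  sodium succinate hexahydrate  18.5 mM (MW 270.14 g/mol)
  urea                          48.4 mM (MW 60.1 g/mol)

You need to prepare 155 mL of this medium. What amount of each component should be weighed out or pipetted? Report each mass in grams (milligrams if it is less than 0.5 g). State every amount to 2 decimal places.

sodium bicarbonate 417.99 mg; sodium succinate hexahydrate 0.77 g; urea 450.87 mg

Working volume: 155 mL = 0.155 L.
sodium bicarbonate: 32.1 mmol/L × 84.01 mg/mmol × 0.155 L = 417.99 mg
sodium succinate hexahydrate: 18.5 mmol/L × 270.14 g/mol × 0.155 L ÷ 1000 = 0.77 g
urea: 48.4 mmol/L × 60.1 mg/mmol × 0.155 L = 450.87 mg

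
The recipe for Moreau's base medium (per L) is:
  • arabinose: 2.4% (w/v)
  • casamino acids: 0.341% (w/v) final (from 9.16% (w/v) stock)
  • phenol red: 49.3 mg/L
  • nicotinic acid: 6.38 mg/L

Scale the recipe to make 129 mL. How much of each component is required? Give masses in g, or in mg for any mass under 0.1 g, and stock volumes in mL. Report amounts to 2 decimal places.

arabinose 3.10 g; casamino acids 4.80 mL; phenol red 6.36 mg; nicotinic acid 0.82 mg

Working volume: 129 mL = 0.129 L.
arabinose: 2.4% w/v = 24 g/L → 24 × 0.129 L = 3.10 g
casamino acids: dilute stock: 0.341% ÷ 9.16% × 129 mL = 4.80 mL
phenol red: 49.3 mg/L × 0.129 L = 6.36 mg
nicotinic acid: 6.38 mg/L × 0.129 L = 0.82 mg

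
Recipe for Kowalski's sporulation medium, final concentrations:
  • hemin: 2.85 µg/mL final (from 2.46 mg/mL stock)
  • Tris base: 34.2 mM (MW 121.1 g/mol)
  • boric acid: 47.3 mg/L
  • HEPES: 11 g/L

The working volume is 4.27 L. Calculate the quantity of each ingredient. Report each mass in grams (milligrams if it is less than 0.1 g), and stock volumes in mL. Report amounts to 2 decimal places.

hemin 4.95 mL; Tris base 17.68 g; boric acid 0.20 g; HEPES 46.97 g

Working volume: 4.27 L.
hemin: C1V1 = C2V2 → 2.85 µg/mL × 4270 mL ÷ 2460 µg/mL = 4.95 mL
Tris base: 34.2 mmol/L × 121.1 g/mol × 4.27 L ÷ 1000 = 17.68 g
boric acid: 47.3 mg/L × 4.27 L = 201.971 mg = 0.20 g
HEPES: 11 g/L × 4.27 L = 46.97 g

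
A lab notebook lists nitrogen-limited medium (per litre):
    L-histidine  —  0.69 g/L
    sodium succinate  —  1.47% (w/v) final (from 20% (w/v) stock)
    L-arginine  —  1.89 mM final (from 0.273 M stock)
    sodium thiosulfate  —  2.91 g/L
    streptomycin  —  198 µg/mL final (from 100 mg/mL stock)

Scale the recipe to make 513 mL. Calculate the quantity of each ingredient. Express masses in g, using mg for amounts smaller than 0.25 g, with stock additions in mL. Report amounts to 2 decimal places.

L-histidine 0.35 g; sodium succinate 37.71 mL; L-arginine 3.55 mL; sodium thiosulfate 1.49 g; streptomycin 1.02 mL

Scale factor relative to 1 L: 0.513.
L-histidine: 0.69 g/L × 0.513 L = 0.35 g
sodium succinate: dilute stock: 1.47% ÷ 20% × 513 mL = 37.71 mL
L-arginine: V = C2·V2/C1 = 1.89 mM × 513 mL ÷ 273 mM = 3.55 mL
sodium thiosulfate: 2.91 g/L × 0.513 L = 1.49 g
streptomycin: V = C2·V2/C1 = 198 µg/mL × 513 mL ÷ 100000 µg/mL = 1.02 mL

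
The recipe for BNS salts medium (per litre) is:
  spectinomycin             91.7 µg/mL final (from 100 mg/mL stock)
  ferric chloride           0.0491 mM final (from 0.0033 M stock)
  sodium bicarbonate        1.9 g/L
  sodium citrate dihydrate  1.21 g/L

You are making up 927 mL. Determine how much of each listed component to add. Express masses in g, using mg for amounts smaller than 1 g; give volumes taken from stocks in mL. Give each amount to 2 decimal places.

Target volume = 927 mL = 0.927 L.
spectinomycin: dilute stock: 91.7 µg/mL × 927 mL ÷ 100000 µg/mL = 0.85 mL
ferric chloride: C1V1 = C2V2 → 0.0491 mM × 927 mL ÷ 3.3 mM = 13.79 mL
sodium bicarbonate: 1.9 g/L × 0.927 L = 1.76 g
sodium citrate dihydrate: 1.21 g/L × 0.927 L = 1.12 g

spectinomycin 0.85 mL; ferric chloride 13.79 mL; sodium bicarbonate 1.76 g; sodium citrate dihydrate 1.12 g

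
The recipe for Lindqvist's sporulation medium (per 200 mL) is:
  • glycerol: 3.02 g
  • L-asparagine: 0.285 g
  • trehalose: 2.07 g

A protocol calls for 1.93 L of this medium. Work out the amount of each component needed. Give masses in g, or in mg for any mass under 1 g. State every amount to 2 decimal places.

Scale factor = 1930 mL / 200 mL = 9.65.
glycerol: 3.02 g × (1930 mL / 200 mL) = 29.14 g
L-asparagine: 0.285 g × (1930 mL / 200 mL) = 2.75 g
trehalose: 2.07 g × (1930 mL / 200 mL) = 19.98 g

glycerol 29.14 g; L-asparagine 2.75 g; trehalose 19.98 g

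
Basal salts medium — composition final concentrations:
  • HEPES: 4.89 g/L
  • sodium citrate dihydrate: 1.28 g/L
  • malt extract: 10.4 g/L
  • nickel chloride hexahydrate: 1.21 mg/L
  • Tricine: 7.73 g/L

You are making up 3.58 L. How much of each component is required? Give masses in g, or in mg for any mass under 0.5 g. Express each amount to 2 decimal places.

Working volume: 3.58 L.
HEPES: 4.89 g/L × 3.58 L = 17.51 g
sodium citrate dihydrate: 1.28 g/L × 3.58 L = 4.58 g
malt extract: 10.4 g/L × 3.58 L = 37.23 g
nickel chloride hexahydrate: 1.21 mg/L × 3.58 L = 4.33 mg
Tricine: 7.73 g/L × 3.58 L = 27.67 g

HEPES 17.51 g; sodium citrate dihydrate 4.58 g; malt extract 37.23 g; nickel chloride hexahydrate 4.33 mg; Tricine 27.67 g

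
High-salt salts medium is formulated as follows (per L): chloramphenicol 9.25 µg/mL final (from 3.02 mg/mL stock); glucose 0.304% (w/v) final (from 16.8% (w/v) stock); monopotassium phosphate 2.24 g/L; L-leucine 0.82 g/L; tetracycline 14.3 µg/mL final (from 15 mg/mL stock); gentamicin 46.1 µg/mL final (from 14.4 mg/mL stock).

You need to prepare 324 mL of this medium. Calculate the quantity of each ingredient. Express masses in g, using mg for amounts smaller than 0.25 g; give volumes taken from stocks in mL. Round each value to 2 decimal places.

chloramphenicol 0.99 mL; glucose 5.86 mL; monopotassium phosphate 0.73 g; L-leucine 0.27 g; tetracycline 0.31 mL; gentamicin 1.04 mL

Working volume: 324 mL = 0.324 L.
chloramphenicol: dilute stock: 9.25 µg/mL × 324 mL ÷ 3020 µg/mL = 0.99 mL
glucose: V = C2·V2/C1 = 0.304% ÷ 16.8% × 324 mL = 5.86 mL
monopotassium phosphate: 2.24 g/L × 0.324 L = 0.73 g
L-leucine: 0.82 g/L × 0.324 L = 0.27 g
tetracycline: V = C2·V2/C1 = 14.3 µg/mL × 324 mL ÷ 15000 µg/mL = 0.31 mL
gentamicin: C1V1 = C2V2 → 46.1 µg/mL × 324 mL ÷ 14400 µg/mL = 1.04 mL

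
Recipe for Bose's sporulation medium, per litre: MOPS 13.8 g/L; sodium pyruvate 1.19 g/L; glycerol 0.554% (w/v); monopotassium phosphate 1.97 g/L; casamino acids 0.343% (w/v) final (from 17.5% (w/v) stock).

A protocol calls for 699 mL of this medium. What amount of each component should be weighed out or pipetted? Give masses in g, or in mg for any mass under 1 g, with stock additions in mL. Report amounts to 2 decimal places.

Target volume = 699 mL = 0.699 L.
MOPS: 13.8 g/L × 0.699 L = 9.65 g
sodium pyruvate: 1.19 g/L × 0.699 L = 0.83181 g = 831.81 mg
glycerol: 0.554 g per 100 mL × 699 mL ÷ 100 = 3.87 g
monopotassium phosphate: 1.97 g/L × 0.699 L = 1.38 g
casamino acids: dilute stock: 0.343% ÷ 17.5% × 699 mL = 13.70 mL

MOPS 9.65 g; sodium pyruvate 831.81 mg; glycerol 3.87 g; monopotassium phosphate 1.38 g; casamino acids 13.70 mL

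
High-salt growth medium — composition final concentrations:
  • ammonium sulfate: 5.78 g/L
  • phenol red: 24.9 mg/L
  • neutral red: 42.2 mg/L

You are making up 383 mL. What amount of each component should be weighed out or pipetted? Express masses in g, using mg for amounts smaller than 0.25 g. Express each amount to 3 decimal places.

ammonium sulfate 2.214 g; phenol red 9.537 mg; neutral red 16.163 mg

Scale factor relative to 1 L: 0.383.
ammonium sulfate: 5.78 g/L × 0.383 L = 2.214 g
phenol red: 24.9 mg/L × 0.383 L = 9.537 mg
neutral red: 42.2 mg/L × 0.383 L = 16.163 mg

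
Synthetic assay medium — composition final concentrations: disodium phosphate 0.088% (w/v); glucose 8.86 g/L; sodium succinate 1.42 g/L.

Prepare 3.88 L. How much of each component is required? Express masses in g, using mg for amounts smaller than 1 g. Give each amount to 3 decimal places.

disodium phosphate 3.414 g; glucose 34.377 g; sodium succinate 5.510 g

Working volume: 3.88 L.
disodium phosphate: 0.088 g per 100 mL × 3880 mL ÷ 100 = 3.414 g
glucose: 8.86 g/L × 3.88 L = 34.377 g
sodium succinate: 1.42 g/L × 3.88 L = 5.510 g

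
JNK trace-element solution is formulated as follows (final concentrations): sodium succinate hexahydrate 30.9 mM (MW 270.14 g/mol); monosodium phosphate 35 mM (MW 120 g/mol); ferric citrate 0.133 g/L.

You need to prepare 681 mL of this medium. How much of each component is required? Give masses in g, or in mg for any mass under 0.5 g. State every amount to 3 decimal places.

sodium succinate hexahydrate 5.685 g; monosodium phosphate 2.860 g; ferric citrate 90.573 mg

Scale factor relative to 1 L: 0.681.
sodium succinate hexahydrate: 30.9 mmol/L × 270.14 g/mol × 0.681 L ÷ 1000 = 5.685 g
monosodium phosphate: 35 mmol/L × 120 g/mol × 0.681 L ÷ 1000 = 2.860 g
ferric citrate: 0.133 g/L × 0.681 L = 0.090573 g = 90.573 mg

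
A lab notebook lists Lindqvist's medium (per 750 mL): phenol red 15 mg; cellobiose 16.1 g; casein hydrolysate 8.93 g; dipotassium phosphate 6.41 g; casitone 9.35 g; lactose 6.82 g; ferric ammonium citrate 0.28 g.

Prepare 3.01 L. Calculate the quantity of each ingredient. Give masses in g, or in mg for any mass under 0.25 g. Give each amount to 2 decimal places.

Scale factor = 3010 mL / 750 mL = 4.01333.
phenol red: 15 mg × (3010 mL / 750 mL) = 60.20 mg
cellobiose: 16.1 g × (3010 mL / 750 mL) = 64.61 g
casein hydrolysate: 8.93 g × (3010 mL / 750 mL) = 35.84 g
dipotassium phosphate: 6.41 g × (3010 mL / 750 mL) = 25.73 g
casitone: 9.35 g × (3010 mL / 750 mL) = 37.52 g
lactose: 6.82 g × (3010 mL / 750 mL) = 27.37 g
ferric ammonium citrate: 0.28 g × (3010 mL / 750 mL) = 1.12 g

phenol red 60.20 mg; cellobiose 64.61 g; casein hydrolysate 35.84 g; dipotassium phosphate 25.73 g; casitone 37.52 g; lactose 27.37 g; ferric ammonium citrate 1.12 g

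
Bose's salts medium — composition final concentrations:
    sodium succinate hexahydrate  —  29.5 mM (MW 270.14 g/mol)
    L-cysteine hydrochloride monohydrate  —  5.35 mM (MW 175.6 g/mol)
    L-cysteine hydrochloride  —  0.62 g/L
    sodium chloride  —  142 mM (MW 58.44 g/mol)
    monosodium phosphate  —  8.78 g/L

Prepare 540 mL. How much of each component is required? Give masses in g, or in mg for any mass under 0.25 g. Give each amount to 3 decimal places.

Working volume: 540 mL = 0.54 L.
sodium succinate hexahydrate: 29.5 mmol/L × 270.14 g/mol × 0.54 L ÷ 1000 = 4.303 g
L-cysteine hydrochloride monohydrate: 5.35 mmol/L × 175.6 g/mol × 0.54 L ÷ 1000 = 0.507 g
L-cysteine hydrochloride: 0.62 g/L × 0.54 L = 0.335 g
sodium chloride: 142 mmol/L × 58.44 g/mol × 0.54 L ÷ 1000 = 4.481 g
monosodium phosphate: 8.78 g/L × 0.54 L = 4.741 g

sodium succinate hexahydrate 4.303 g; L-cysteine hydrochloride monohydrate 0.507 g; L-cysteine hydrochloride 0.335 g; sodium chloride 4.481 g; monosodium phosphate 4.741 g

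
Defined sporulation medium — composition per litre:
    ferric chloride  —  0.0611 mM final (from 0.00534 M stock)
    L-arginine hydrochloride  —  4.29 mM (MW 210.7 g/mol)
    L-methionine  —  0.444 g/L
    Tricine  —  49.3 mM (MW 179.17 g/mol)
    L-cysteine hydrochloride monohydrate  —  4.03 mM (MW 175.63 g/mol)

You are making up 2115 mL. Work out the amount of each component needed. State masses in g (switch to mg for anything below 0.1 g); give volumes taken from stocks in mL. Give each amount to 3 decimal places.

ferric chloride 24.200 mL; L-arginine hydrochloride 1.912 g; L-methionine 0.939 g; Tricine 18.682 g; L-cysteine hydrochloride monohydrate 1.497 g

Working volume: 2115 mL = 2.115 L.
ferric chloride: dilute stock: 0.0611 mM × 2115 mL ÷ 5.34 mM = 24.200 mL
L-arginine hydrochloride: 4.29 mmol/L × 210.7 g/mol × 2.115 L ÷ 1000 = 1.912 g
L-methionine: 0.444 g/L × 2.115 L = 0.939 g
Tricine: 49.3 mmol/L × 179.17 g/mol × 2.115 L ÷ 1000 = 18.682 g
L-cysteine hydrochloride monohydrate: 4.03 mmol/L × 175.63 g/mol × 2.115 L ÷ 1000 = 1.497 g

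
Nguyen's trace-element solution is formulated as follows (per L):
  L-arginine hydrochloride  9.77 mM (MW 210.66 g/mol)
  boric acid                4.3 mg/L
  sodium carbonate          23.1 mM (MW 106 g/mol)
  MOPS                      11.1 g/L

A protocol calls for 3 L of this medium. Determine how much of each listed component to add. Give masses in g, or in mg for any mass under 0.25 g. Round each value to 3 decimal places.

L-arginine hydrochloride 6.174 g; boric acid 12.900 mg; sodium carbonate 7.346 g; MOPS 33.300 g

Scale factor relative to 1 L: 3.
L-arginine hydrochloride: 9.77 mmol/L × 210.66 g/mol × 3 L ÷ 1000 = 6.174 g
boric acid: 4.3 mg/L × 3 L = 12.900 mg
sodium carbonate: 23.1 mmol/L × 106 g/mol × 3 L ÷ 1000 = 7.346 g
MOPS: 11.1 g/L × 3 L = 33.300 g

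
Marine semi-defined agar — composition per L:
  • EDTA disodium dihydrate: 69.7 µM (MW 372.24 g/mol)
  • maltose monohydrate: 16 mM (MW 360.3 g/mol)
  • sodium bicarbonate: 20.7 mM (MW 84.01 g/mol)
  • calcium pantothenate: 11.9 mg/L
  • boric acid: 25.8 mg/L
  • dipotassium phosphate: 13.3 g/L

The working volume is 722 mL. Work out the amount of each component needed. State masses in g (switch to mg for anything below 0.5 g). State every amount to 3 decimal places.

Working volume: 722 mL = 0.722 L.
EDTA disodium dihydrate: 69.7 µmol/L × 372.24 g/mol × 0.722 L ÷ 1000 = 18.732 mg
maltose monohydrate: 16 mmol/L × 360.3 g/mol × 0.722 L ÷ 1000 = 4.162 g
sodium bicarbonate: 20.7 mmol/L × 84.01 g/mol × 0.722 L ÷ 1000 = 1.256 g
calcium pantothenate: 11.9 mg/L × 0.722 L = 8.592 mg
boric acid: 25.8 mg/L × 0.722 L = 18.628 mg
dipotassium phosphate: 13.3 g/L × 0.722 L = 9.603 g

EDTA disodium dihydrate 18.732 mg; maltose monohydrate 4.162 g; sodium bicarbonate 1.256 g; calcium pantothenate 8.592 mg; boric acid 18.628 mg; dipotassium phosphate 9.603 g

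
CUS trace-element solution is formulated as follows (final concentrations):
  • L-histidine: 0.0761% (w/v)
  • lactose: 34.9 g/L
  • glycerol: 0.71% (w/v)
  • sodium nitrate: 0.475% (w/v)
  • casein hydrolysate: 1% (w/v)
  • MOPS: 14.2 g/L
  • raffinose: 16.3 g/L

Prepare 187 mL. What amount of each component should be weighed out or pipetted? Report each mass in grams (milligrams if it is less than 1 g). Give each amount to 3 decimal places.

L-histidine 142.307 mg; lactose 6.526 g; glycerol 1.328 g; sodium nitrate 888.250 mg; casein hydrolysate 1.870 g; MOPS 2.655 g; raffinose 3.048 g

Scale factor relative to 1 L: 0.187.
L-histidine: 0.0761% w/v = 0.761 g/L → 0.761 × 0.187 L = 0.142307 g = 142.307 mg
lactose: 34.9 g/L × 0.187 L = 6.526 g
glycerol: 0.71 g per 100 mL × 187 mL ÷ 100 = 1.328 g
sodium nitrate: 0.475% w/v = 4.75 g/L → 4.75 × 0.187 L = 0.88825 g = 888.250 mg
casein hydrolysate: 1 g per 100 mL × 187 mL ÷ 100 = 1.870 g
MOPS: 14.2 g/L × 0.187 L = 2.655 g
raffinose: 16.3 g/L × 0.187 L = 3.048 g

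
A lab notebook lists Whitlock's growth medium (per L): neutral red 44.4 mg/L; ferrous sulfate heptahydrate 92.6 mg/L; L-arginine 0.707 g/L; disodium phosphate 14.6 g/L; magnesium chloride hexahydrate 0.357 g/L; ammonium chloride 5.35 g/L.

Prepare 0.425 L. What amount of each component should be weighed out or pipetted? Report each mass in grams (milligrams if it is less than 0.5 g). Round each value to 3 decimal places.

neutral red 18.870 mg; ferrous sulfate heptahydrate 39.355 mg; L-arginine 300.475 mg; disodium phosphate 6.205 g; magnesium chloride hexahydrate 151.725 mg; ammonium chloride 2.274 g

Working volume: 0.425 L.
neutral red: 44.4 mg/L × 0.425 L = 18.870 mg
ferrous sulfate heptahydrate: 92.6 mg/L × 0.425 L = 39.355 mg
L-arginine: 0.707 g/L × 0.425 L = 0.300475 g = 300.475 mg
disodium phosphate: 14.6 g/L × 0.425 L = 6.205 g
magnesium chloride hexahydrate: 0.357 g/L × 0.425 L = 0.151725 g = 151.725 mg
ammonium chloride: 5.35 g/L × 0.425 L = 2.274 g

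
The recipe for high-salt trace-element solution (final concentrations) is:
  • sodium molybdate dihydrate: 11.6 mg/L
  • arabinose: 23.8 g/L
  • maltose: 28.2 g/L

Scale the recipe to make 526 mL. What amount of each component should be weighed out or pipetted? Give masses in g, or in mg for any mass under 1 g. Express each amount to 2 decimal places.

Working volume: 526 mL = 0.526 L.
sodium molybdate dihydrate: 11.6 mg/L × 0.526 L = 6.10 mg
arabinose: 23.8 g/L × 0.526 L = 12.52 g
maltose: 28.2 g/L × 0.526 L = 14.83 g

sodium molybdate dihydrate 6.10 mg; arabinose 12.52 g; maltose 14.83 g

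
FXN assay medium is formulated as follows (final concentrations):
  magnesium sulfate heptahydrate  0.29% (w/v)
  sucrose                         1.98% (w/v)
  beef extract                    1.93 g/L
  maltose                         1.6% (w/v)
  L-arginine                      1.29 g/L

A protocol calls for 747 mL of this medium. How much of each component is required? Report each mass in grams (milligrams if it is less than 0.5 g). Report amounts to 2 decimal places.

magnesium sulfate heptahydrate 2.17 g; sucrose 14.79 g; beef extract 1.44 g; maltose 11.95 g; L-arginine 0.96 g

Scale factor relative to 1 L: 0.747.
magnesium sulfate heptahydrate: 0.29% w/v = 2.9 g/L → 2.9 × 0.747 L = 2.17 g
sucrose: 1.98% w/v = 19.8 g/L → 19.8 × 0.747 L = 14.79 g
beef extract: 1.93 g/L × 0.747 L = 1.44 g
maltose: 1.6% w/v = 16 g/L → 16 × 0.747 L = 11.95 g
L-arginine: 1.29 g/L × 0.747 L = 0.96 g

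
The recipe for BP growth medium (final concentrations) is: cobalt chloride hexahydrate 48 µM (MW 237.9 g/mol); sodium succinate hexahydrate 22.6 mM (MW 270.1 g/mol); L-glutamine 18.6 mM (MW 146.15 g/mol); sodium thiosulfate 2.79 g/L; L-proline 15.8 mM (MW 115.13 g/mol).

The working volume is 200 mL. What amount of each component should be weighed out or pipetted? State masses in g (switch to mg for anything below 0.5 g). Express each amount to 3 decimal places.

cobalt chloride hexahydrate 2.284 mg; sodium succinate hexahydrate 1.221 g; L-glutamine 0.544 g; sodium thiosulfate 0.558 g; L-proline 363.811 mg

Scale factor relative to 1 L: 0.2.
cobalt chloride hexahydrate: 48 µmol/L × 237.9 g/mol × 0.2 L ÷ 1000 = 2.284 mg
sodium succinate hexahydrate: 22.6 mmol/L × 270.1 g/mol × 0.2 L ÷ 1000 = 1.221 g
L-glutamine: 18.6 mmol/L × 146.15 g/mol × 0.2 L ÷ 1000 = 0.544 g
sodium thiosulfate: 2.79 g/L × 0.2 L = 0.558 g
L-proline: 15.8 mmol/L × 115.13 mg/mmol × 0.2 L = 363.811 mg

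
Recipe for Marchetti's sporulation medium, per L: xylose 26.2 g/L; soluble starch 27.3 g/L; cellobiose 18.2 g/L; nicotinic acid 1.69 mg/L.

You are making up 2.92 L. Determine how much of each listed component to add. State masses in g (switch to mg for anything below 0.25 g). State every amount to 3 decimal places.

Working volume: 2.92 L.
xylose: 26.2 g/L × 2.92 L = 76.504 g
soluble starch: 27.3 g/L × 2.92 L = 79.716 g
cellobiose: 18.2 g/L × 2.92 L = 53.144 g
nicotinic acid: 1.69 mg/L × 2.92 L = 4.935 mg

xylose 76.504 g; soluble starch 79.716 g; cellobiose 53.144 g; nicotinic acid 4.935 mg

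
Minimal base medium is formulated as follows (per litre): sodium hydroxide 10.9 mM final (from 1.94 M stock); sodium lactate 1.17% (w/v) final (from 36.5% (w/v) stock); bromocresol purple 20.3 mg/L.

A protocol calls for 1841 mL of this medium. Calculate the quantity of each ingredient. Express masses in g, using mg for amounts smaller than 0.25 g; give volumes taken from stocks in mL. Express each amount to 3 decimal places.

Scale factor relative to 1 L: 1.841.
sodium hydroxide: dilute stock: 10.9 mM × 1841 mL ÷ 1940 mM = 10.344 mL
sodium lactate: C1V1 = C2V2 → 1.17% ÷ 36.5% × 1841 mL = 59.013 mL
bromocresol purple: 20.3 mg/L × 1.841 L = 37.372 mg

sodium hydroxide 10.344 mL; sodium lactate 59.013 mL; bromocresol purple 37.372 mg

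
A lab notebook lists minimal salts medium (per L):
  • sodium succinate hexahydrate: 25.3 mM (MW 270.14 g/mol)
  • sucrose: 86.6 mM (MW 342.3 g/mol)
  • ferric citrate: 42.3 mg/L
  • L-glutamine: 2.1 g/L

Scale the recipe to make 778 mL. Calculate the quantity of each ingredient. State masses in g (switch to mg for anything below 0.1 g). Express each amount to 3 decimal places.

sodium succinate hexahydrate 5.317 g; sucrose 23.062 g; ferric citrate 32.909 mg; L-glutamine 1.634 g

Target volume = 778 mL = 0.778 L.
sodium succinate hexahydrate: 25.3 mmol/L × 270.14 g/mol × 0.778 L ÷ 1000 = 5.317 g
sucrose: 86.6 mmol/L × 342.3 g/mol × 0.778 L ÷ 1000 = 23.062 g
ferric citrate: 42.3 mg/L × 0.778 L = 32.909 mg
L-glutamine: 2.1 g/L × 0.778 L = 1.634 g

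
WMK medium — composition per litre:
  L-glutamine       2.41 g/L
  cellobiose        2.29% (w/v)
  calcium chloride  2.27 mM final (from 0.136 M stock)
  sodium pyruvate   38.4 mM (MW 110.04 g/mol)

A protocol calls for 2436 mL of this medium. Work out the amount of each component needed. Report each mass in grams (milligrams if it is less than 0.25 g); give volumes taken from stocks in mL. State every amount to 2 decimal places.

L-glutamine 5.87 g; cellobiose 55.78 g; calcium chloride 40.66 mL; sodium pyruvate 10.29 g

Target volume = 2436 mL = 2.436 L.
L-glutamine: 2.41 g/L × 2.436 L = 5.87 g
cellobiose: 2.29% w/v = 22.9 g/L → 22.9 × 2.436 L = 55.78 g
calcium chloride: V = C2·V2/C1 = 2.27 mM × 2436 mL ÷ 136 mM = 40.66 mL
sodium pyruvate: 38.4 mmol/L × 110.04 g/mol × 2.436 L ÷ 1000 = 10.29 g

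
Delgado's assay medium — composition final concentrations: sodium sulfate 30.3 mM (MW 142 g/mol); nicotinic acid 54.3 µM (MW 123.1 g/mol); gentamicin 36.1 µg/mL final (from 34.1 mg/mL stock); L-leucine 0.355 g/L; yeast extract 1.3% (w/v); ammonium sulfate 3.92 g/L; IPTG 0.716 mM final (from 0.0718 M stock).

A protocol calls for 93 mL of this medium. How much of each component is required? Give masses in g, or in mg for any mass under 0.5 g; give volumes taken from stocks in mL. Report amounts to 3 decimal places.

Target volume = 93 mL = 0.093 L.
sodium sulfate: 30.3 mmol/L × 142 mg/mmol × 0.093 L = 400.142 mg
nicotinic acid: 54.3 µmol/L × 123.1 g/mol × 0.093 L ÷ 1000 = 0.622 mg
gentamicin: dilute stock: 36.1 µg/mL × 93 mL ÷ 34100 µg/mL = 0.098 mL
L-leucine: 0.355 g/L × 0.093 L = 0.033015 g = 33.015 mg
yeast extract: 1.3% w/v = 13 g/L → 13 × 0.093 L = 1.209 g
ammonium sulfate: 3.92 g/L × 0.093 L = 0.36456 g = 364.560 mg
IPTG: C1V1 = C2V2 → 0.716 mM × 93 mL ÷ 71.8 mM = 0.927 mL

sodium sulfate 400.142 mg; nicotinic acid 0.622 mg; gentamicin 0.098 mL; L-leucine 33.015 mg; yeast extract 1.209 g; ammonium sulfate 364.560 mg; IPTG 0.927 mL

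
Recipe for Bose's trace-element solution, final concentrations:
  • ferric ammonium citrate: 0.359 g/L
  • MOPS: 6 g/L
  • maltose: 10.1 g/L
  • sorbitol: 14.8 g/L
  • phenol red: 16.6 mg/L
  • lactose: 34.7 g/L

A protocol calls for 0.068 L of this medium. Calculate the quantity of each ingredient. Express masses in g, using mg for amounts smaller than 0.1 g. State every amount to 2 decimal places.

ferric ammonium citrate 24.41 mg; MOPS 0.41 g; maltose 0.69 g; sorbitol 1.01 g; phenol red 1.13 mg; lactose 2.36 g

Working volume: 0.068 L.
ferric ammonium citrate: 0.359 g/L × 0.068 L = 0.024412 g = 24.41 mg
MOPS: 6 g/L × 0.068 L = 0.41 g
maltose: 10.1 g/L × 0.068 L = 0.69 g
sorbitol: 14.8 g/L × 0.068 L = 1.01 g
phenol red: 16.6 mg/L × 0.068 L = 1.13 mg
lactose: 34.7 g/L × 0.068 L = 2.36 g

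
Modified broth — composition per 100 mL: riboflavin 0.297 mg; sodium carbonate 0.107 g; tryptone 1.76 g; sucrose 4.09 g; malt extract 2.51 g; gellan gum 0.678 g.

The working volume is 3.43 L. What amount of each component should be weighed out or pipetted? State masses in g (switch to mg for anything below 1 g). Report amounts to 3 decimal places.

Scale factor = 3430 mL / 100 mL = 34.3.
riboflavin: 0.297 mg × (3430 mL / 100 mL) = 10.187 mg
sodium carbonate: 0.107 g × (3430 mL / 100 mL) = 3.670 g
tryptone: 1.76 g × (3430 mL / 100 mL) = 60.368 g
sucrose: 4.09 g × (3430 mL / 100 mL) = 140.287 g
malt extract: 2.51 g × (3430 mL / 100 mL) = 86.093 g
gellan gum: 0.678 g × (3430 mL / 100 mL) = 23.255 g

riboflavin 10.187 mg; sodium carbonate 3.670 g; tryptone 60.368 g; sucrose 140.287 g; malt extract 86.093 g; gellan gum 23.255 g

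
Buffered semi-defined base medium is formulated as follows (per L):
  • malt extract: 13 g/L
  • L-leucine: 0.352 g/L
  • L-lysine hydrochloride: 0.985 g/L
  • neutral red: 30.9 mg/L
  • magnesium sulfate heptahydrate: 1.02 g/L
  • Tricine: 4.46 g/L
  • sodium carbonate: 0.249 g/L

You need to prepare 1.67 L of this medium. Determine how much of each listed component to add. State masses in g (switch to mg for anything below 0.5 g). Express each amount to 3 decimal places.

Working volume: 1.67 L.
malt extract: 13 g/L × 1.67 L = 21.710 g
L-leucine: 0.352 g/L × 1.67 L = 0.588 g
L-lysine hydrochloride: 0.985 g/L × 1.67 L = 1.645 g
neutral red: 30.9 mg/L × 1.67 L = 51.603 mg
magnesium sulfate heptahydrate: 1.02 g/L × 1.67 L = 1.703 g
Tricine: 4.46 g/L × 1.67 L = 7.448 g
sodium carbonate: 0.249 g/L × 1.67 L = 0.41583 g = 415.830 mg

malt extract 21.710 g; L-leucine 0.588 g; L-lysine hydrochloride 1.645 g; neutral red 51.603 mg; magnesium sulfate heptahydrate 1.703 g; Tricine 7.448 g; sodium carbonate 415.830 mg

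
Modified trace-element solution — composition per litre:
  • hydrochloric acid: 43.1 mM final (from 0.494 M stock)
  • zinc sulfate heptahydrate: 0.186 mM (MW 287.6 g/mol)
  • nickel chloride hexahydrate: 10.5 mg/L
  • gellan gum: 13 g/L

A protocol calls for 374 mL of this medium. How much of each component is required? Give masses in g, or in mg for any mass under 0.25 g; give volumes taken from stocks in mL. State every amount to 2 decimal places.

Scale factor relative to 1 L: 0.374.
hydrochloric acid: C1V1 = C2V2 → 43.1 mM × 374 mL ÷ 494 mM = 32.63 mL
zinc sulfate heptahydrate: 0.186 mmol/L × 287.6 mg/mmol × 0.374 L = 20.01 mg
nickel chloride hexahydrate: 10.5 mg/L × 0.374 L = 3.93 mg
gellan gum: 13 g/L × 0.374 L = 4.86 g

hydrochloric acid 32.63 mL; zinc sulfate heptahydrate 20.01 mg; nickel chloride hexahydrate 3.93 mg; gellan gum 4.86 g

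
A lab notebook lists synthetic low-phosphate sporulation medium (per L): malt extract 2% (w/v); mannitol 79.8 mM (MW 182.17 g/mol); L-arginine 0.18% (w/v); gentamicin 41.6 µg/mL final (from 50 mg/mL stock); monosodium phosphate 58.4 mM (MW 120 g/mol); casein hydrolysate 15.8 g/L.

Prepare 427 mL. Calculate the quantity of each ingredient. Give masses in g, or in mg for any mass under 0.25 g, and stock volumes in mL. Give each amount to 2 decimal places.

Working volume: 427 mL = 0.427 L.
malt extract: 2% w/v = 20 g/L → 20 × 0.427 L = 8.54 g
mannitol: 79.8 mmol/L × 182.17 g/mol × 0.427 L ÷ 1000 = 6.21 g
L-arginine: 0.18% w/v = 1.8 g/L → 1.8 × 0.427 L = 0.77 g
gentamicin: V = C2·V2/C1 = 41.6 µg/mL × 427 mL ÷ 50000 µg/mL = 0.36 mL
monosodium phosphate: 58.4 mmol/L × 120 g/mol × 0.427 L ÷ 1000 = 2.99 g
casein hydrolysate: 15.8 g/L × 0.427 L = 6.75 g

malt extract 8.54 g; mannitol 6.21 g; L-arginine 0.77 g; gentamicin 0.36 mL; monosodium phosphate 2.99 g; casein hydrolysate 6.75 g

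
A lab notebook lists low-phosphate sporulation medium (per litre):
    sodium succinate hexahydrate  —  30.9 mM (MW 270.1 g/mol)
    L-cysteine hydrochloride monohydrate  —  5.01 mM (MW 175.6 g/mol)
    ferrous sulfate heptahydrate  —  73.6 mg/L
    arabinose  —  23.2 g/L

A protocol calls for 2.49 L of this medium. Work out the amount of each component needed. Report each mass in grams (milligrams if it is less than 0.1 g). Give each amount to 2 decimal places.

Working volume: 2.49 L.
sodium succinate hexahydrate: 30.9 mmol/L × 270.1 g/mol × 2.49 L ÷ 1000 = 20.78 g
L-cysteine hydrochloride monohydrate: 5.01 mmol/L × 175.6 g/mol × 2.49 L ÷ 1000 = 2.19 g
ferrous sulfate heptahydrate: 73.6 mg/L × 2.49 L = 183.264 mg = 0.18 g
arabinose: 23.2 g/L × 2.49 L = 57.77 g

sodium succinate hexahydrate 20.78 g; L-cysteine hydrochloride monohydrate 2.19 g; ferrous sulfate heptahydrate 0.18 g; arabinose 57.77 g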